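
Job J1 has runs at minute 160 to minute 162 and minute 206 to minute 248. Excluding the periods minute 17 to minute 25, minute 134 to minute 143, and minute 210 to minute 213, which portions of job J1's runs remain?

minute 160 to minute 162, minute 206 to minute 210, minute 213 to minute 248

minute 160 to minute 162: nothing removed.
minute 206 to minute 248 \ B = minute 206 to minute 210, minute 213 to minute 248.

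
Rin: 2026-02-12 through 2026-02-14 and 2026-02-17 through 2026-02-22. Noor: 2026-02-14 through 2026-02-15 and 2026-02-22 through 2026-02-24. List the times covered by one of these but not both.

A \ B = 2026-02-12 through 2026-02-13, 2026-02-17 through 2026-02-21.
B \ A = 2026-02-15 through 2026-02-15, 2026-02-23 through 2026-02-24.
Union of the two gives the symmetric difference.

2026-02-12 through 2026-02-13, 2026-02-15 through 2026-02-15, 2026-02-17 through 2026-02-21, 2026-02-23 through 2026-02-24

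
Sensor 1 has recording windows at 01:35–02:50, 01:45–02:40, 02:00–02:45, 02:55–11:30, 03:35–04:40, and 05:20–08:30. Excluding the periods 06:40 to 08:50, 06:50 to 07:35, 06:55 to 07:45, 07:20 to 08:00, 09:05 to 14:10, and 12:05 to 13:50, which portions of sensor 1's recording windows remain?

A, merged: 01:35–02:50, 02:55–11:30.
B, merged: 06:40–08:50, 09:05–14:10.
01:35–02:50: no B overlap → unchanged.
02:55–11:30 minus B → 02:55–06:40, 08:50–09:05.

01:35–02:50, 02:55–06:40, 08:50–09:05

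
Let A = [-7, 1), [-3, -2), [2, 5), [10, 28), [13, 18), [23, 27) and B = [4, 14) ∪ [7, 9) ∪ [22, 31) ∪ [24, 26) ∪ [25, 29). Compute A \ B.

A, merged: [-7, 1), [2, 5), [10, 28).
B, merged: [4, 14), [22, 31).
[-7, 1): no B overlap → unchanged.
[2, 5) minus B → [2, 4).
[10, 28) minus B → [14, 22).

[-7, 1) ∪ [2, 4) ∪ [14, 22)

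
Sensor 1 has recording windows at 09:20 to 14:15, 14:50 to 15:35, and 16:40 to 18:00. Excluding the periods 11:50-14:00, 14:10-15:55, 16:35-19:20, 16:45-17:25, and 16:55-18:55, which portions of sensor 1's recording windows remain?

Second set merges to 11:50–14:00, 14:10–15:55, 16:35–19:20.
09:20–14:15 minus B → 09:20–11:50, 14:00–14:10.
14:50–15:35: fully covered by B → removed.
16:40–18:00: fully covered by B → removed.

09:20–11:50, 14:00–14:10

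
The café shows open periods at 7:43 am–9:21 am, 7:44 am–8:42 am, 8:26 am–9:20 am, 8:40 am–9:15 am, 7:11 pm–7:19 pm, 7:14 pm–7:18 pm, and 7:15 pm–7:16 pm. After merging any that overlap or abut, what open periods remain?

7:44 am–8:42 am overlaps/touches 7:43 am–9:21 am → extend to 7:43 am–9:21 am.
8:26 am–9:20 am overlaps/touches 7:43 am–9:21 am → extend to 7:43 am–9:21 am.
8:40 am–9:15 am overlaps/touches 7:43 am–9:21 am → extend to 7:43 am–9:21 am.
7:11 pm–7:19 pm is disjoint → start new block.
7:14 pm–7:18 pm overlaps/touches 7:11 pm–7:19 pm → extend to 7:11 pm–7:19 pm.
7:15 pm–7:16 pm overlaps/touches 7:11 pm–7:19 pm → extend to 7:11 pm–7:19 pm.

7:43 am–9:21 am, 7:11 pm–7:19 pm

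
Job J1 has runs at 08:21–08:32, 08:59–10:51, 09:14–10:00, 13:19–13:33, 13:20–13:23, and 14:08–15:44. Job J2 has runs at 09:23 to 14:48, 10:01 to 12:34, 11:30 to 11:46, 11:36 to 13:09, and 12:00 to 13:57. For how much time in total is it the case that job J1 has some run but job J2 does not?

1 h 31 min

First set merges to 08:21–08:32, 08:59–10:51, 13:19–13:33, 14:08–15:44.
Second set merges to 09:23–14:48.
A \ B = 08:21–08:32, 08:59–09:23, 14:48–15:44.
Total: 11 min + 24 min + 56 min = 1 h 31 min.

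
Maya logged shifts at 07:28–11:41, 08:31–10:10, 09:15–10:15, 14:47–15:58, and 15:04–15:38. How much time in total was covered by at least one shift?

5 h 24 min

Merged: 07:28–11:41, 14:47–15:58.
Lengths: 4 h 13 min + 1 h 11 min = 5 h 24 min.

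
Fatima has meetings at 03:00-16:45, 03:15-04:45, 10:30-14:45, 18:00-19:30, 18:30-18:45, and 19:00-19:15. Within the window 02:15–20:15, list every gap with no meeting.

The merged coverage is 03:00–16:45, 18:00–19:30.
Uncovered inside 02:15–20:15: 02:15–03:00, 16:45–18:00, 19:30–20:15.

02:15–03:00, 16:45–18:00, 19:30–20:15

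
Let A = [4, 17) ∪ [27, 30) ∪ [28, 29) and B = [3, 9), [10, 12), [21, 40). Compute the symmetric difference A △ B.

Merge the first list: [4, 17), [27, 30).
A \ B = [9, 10), [12, 17).
B \ A = [3, 4), [21, 27), [30, 40).
Union of the two gives the symmetric difference.

[3, 4) ∪ [9, 10) ∪ [12, 17) ∪ [21, 27) ∪ [30, 40)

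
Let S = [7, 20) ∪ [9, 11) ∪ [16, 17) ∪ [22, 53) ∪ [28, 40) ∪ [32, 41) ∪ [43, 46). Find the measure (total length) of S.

44

Merged: [7, 20), [22, 53).
Lengths: 13 + 31 = 44.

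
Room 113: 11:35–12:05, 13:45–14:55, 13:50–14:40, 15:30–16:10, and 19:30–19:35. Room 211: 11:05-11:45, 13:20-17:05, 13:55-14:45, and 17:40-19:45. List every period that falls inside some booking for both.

11:35–11:45, 13:45–14:55, 15:30–16:10, 19:30–19:35

First set merges to 11:35–12:05, 13:45–14:55, 15:30–16:10, 19:30–19:35.
Second set merges to 11:05–11:45, 13:20–17:05, 17:40–19:45.
11:35–12:05 ∩ B → 11:35–11:45.
13:45–14:55 ∩ B → 13:45–14:55.
15:30–16:10 ∩ B → 15:30–16:10.
19:30–19:35 ∩ B → 19:30–19:35.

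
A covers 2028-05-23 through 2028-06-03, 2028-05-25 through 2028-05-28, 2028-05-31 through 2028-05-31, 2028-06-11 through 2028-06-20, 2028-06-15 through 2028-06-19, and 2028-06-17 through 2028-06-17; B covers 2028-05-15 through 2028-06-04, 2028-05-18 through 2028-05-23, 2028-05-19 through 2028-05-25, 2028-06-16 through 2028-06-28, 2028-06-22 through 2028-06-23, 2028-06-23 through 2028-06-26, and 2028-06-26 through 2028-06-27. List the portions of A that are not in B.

2028-06-11 through 2028-06-15

Merge the first list: 2028-05-23 through 2028-06-03, 2028-06-11 through 2028-06-20.
Merge the second list: 2028-05-15 through 2028-06-04, 2028-06-16 through 2028-06-28.
2028-05-23 through 2028-06-03 lies entirely inside B → drops out.
2028-06-11 through 2028-06-20 with B removed leaves 2028-06-11 through 2028-06-15.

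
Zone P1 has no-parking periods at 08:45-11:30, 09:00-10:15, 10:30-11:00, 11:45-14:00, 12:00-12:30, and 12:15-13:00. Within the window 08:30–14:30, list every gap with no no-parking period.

Covered (merged): 08:45-11:30, 11:45-14:00.
Uncovered inside 08:30-14:30: 08:30-08:45, 11:30-11:45, 14:00-14:30.

08:30-08:45, 11:30-11:45, 14:00-14:30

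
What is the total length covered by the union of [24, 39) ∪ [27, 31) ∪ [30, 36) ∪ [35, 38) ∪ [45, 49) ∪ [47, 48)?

19

Merged: [24, 39), [45, 49).
Lengths: 15 + 4 = 19.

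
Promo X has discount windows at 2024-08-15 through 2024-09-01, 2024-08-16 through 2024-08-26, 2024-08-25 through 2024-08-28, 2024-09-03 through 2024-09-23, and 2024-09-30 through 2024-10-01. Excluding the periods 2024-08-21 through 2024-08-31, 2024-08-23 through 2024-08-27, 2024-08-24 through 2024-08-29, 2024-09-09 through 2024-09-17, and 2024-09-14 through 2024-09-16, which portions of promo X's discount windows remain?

Merge the first list: 2024-08-15 through 2024-09-01, 2024-09-03 through 2024-09-23, 2024-09-30 through 2024-10-01.
Merge the second list: 2024-08-21 through 2024-08-31, 2024-09-09 through 2024-09-17.
2024-08-15 through 2024-09-01 minus B → 2024-08-15 through 2024-08-20, 2024-09-01 through 2024-09-01.
2024-09-03 through 2024-09-23 minus B → 2024-09-03 through 2024-09-08, 2024-09-18 through 2024-09-23.
2024-09-30 through 2024-10-01: no B overlap → unchanged.

2024-08-15 through 2024-08-20, 2024-09-01 through 2024-09-01, 2024-09-03 through 2024-09-08, 2024-09-18 through 2024-09-23, 2024-09-30 through 2024-10-01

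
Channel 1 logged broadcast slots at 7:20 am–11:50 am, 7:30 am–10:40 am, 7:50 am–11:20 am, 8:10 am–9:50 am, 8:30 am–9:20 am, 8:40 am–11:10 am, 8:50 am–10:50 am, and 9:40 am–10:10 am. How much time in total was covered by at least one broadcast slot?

4 h 30 min

Merged: 7:20 am–11:50 am.
Length: 4 h 30 min.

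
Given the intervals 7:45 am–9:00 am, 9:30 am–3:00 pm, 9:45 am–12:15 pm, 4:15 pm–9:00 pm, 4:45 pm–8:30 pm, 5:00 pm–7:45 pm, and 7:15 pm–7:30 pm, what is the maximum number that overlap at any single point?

At 7:15 pm, 4 of the intervals are simultaneously active.
No point has more.

4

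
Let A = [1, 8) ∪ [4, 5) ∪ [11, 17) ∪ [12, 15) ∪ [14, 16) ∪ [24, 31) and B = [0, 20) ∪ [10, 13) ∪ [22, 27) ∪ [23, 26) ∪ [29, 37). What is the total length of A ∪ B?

35

Merge the first list: [1, 8), [11, 17), [24, 31).
Merge the second list: [0, 20), [22, 27), [29, 37).
A ∪ B = [0, 20), [22, 37).
Total: 20 + 15 = 35.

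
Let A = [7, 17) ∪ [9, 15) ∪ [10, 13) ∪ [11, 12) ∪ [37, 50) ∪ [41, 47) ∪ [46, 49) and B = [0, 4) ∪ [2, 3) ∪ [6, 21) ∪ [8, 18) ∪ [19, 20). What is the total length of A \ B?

Merge the first list: [7, 17), [37, 50).
Merge the second list: [0, 4), [6, 21).
A \ B = [37, 50).
Total: 13.

13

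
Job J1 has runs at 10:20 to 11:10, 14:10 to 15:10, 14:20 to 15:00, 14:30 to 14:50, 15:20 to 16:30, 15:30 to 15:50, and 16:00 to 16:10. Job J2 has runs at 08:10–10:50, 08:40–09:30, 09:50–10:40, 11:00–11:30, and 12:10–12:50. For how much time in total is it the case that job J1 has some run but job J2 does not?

Merge the first list: 10:20–11:10, 14:10–15:10, 15:20–16:30.
Merge the second list: 08:10–10:50, 11:00–11:30, 12:10–12:50.
A \ B = 10:50–11:00, 14:10–15:10, 15:20–16:30.
Total: 10 min + 1 h + 1 h 10 min = 2 h 20 min.

2 h 20 min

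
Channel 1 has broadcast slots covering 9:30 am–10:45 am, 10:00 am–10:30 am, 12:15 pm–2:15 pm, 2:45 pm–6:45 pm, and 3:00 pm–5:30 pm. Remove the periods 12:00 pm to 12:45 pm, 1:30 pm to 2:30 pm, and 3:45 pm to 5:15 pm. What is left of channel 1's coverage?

9:30 am–10:45 am, 12:45 pm–1:30 pm, 2:45 pm–3:45 pm, 5:15 pm–6:45 pm

A, merged: 9:30 am–10:45 am, 12:15 pm–2:15 pm, 2:45 pm–6:45 pm.
9:30 am–10:45 am is untouched.
12:15 pm–2:15 pm with B removed leaves 12:45 pm–1:30 pm.
2:45 pm–6:45 pm with B removed leaves 2:45 pm–3:45 pm, 5:15 pm–6:45 pm.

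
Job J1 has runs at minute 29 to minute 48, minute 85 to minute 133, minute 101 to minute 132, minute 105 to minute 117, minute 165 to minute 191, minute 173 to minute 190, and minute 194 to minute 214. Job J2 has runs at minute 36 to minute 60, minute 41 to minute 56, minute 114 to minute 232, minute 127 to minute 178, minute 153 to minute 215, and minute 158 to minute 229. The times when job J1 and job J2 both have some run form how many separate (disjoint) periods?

A, merged: minute 29 to minute 48, minute 85 to minute 133, minute 165 to minute 191, minute 194 to minute 214.
B, merged: minute 36 to minute 60, minute 114 to minute 232.
A ∩ B = minute 36 to minute 48, minute 114 to minute 133, minute 165 to minute 191, minute 194 to minute 214.
That is 4 disjoint pieces.

4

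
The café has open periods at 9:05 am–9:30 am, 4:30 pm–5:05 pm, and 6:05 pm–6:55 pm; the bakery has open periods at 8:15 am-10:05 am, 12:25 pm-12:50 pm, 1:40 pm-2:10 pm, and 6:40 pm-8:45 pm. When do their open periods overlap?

9:05 am–9:30 am, 6:40 pm–6:55 pm

9:05 am–9:30 am overlaps B on 9:05 am–9:30 am.
4:30 pm–5:05 pm falls entirely outside B.
6:05 pm–6:55 pm overlaps B on 6:40 pm–6:55 pm.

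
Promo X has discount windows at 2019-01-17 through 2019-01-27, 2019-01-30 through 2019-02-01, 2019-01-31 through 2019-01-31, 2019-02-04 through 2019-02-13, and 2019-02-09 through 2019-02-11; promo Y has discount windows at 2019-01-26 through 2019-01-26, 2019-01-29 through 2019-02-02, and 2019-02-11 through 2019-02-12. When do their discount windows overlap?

2019-01-26 through 2019-01-26, 2019-01-30 through 2019-02-01, 2019-02-11 through 2019-02-12

Merge the first list: 2019-01-17 through 2019-01-27, 2019-01-30 through 2019-02-01, 2019-02-04 through 2019-02-13.
2019-01-17 through 2019-01-27 meets the second set on 2019-01-26 through 2019-01-26.
2019-01-30 through 2019-02-01 meets the second set on 2019-01-30 through 2019-02-01.
2019-02-04 through 2019-02-13 meets the second set on 2019-02-11 through 2019-02-12.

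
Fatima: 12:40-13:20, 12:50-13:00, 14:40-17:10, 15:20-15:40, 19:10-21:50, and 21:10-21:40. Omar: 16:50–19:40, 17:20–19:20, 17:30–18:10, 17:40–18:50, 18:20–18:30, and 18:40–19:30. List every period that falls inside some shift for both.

First set merges to 12:40-13:20, 14:40-17:10, 19:10-21:50.
Second set merges to 16:50-19:40.
12:40-13:20 falls entirely outside B.
14:40-17:10 overlaps B on 16:50-17:10.
19:10-21:50 overlaps B on 19:10-19:40.

16:50-17:10, 19:10-19:40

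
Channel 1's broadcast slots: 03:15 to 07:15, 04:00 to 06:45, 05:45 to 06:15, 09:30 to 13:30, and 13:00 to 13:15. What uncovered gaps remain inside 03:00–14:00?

03:00-03:15, 07:15-09:30, 13:30-14:00

After merging, the occupied span is 03:15-07:15, 09:30-13:30.
Complement within 03:00-14:00: 03:00-03:15, 07:15-09:30, 13:30-14:00.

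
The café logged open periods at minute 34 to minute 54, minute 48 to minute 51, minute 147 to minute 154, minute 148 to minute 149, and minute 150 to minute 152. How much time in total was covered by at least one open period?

Merged: minute 34 to minute 54, minute 147 to minute 154.
Lengths: 20 minutes + 7 minutes = 27 minutes.

27 minutes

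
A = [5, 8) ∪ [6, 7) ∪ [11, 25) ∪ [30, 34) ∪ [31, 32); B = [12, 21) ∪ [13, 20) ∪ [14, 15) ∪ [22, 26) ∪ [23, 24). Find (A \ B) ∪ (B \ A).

[5, 8) ∪ [11, 12) ∪ [21, 22) ∪ [25, 26) ∪ [30, 34)

A, merged: [5, 8), [11, 25), [30, 34).
B, merged: [12, 21), [22, 26).
Only in the first: [5, 8), [11, 12), [21, 22), [30, 34).
Only in the second: [25, 26).
Together these are the periods covered by exactly one.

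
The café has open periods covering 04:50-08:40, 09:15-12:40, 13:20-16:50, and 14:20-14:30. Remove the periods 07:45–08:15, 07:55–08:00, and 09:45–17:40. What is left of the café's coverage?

04:50-07:45, 08:15-08:40, 09:15-09:45

A, merged: 04:50-08:40, 09:15-12:40, 13:20-16:50.
B, merged: 07:45-08:15, 09:45-17:40.
04:50-08:40 with B removed leaves 04:50-07:45, 08:15-08:40.
09:15-12:40 with B removed leaves 09:15-09:45.
13:20-16:50 lies entirely inside B → drops out.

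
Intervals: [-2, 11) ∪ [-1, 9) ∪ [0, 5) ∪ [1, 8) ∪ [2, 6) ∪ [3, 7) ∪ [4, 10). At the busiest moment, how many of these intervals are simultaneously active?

7

At 4, 7 of the intervals are simultaneously active.
No point has more.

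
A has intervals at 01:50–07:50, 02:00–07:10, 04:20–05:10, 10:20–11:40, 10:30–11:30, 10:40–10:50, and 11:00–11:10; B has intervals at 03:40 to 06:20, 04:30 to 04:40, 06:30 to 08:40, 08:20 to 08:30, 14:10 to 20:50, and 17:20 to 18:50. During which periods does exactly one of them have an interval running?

01:50-03:40, 06:20-06:30, 07:50-08:40, 10:20-11:40, 14:10-20:50

First set merges to 01:50-07:50, 10:20-11:40.
Second set merges to 03:40-06:20, 06:30-08:40, 14:10-20:50.
Only in the first: 01:50-03:40, 06:20-06:30, 10:20-11:40.
Only in the second: 07:50-08:40, 14:10-20:50.
Together these are the periods covered by exactly one.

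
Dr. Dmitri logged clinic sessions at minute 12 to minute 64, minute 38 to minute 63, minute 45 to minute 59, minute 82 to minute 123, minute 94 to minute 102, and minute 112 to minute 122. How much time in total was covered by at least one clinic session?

Merged: minute 12 to minute 64, minute 82 to minute 123.
Lengths: 52 minutes + 41 minutes = 93 minutes.

93 minutes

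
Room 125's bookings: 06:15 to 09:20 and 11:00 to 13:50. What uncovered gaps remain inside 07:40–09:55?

Covered (merged): 06:15–09:20, 11:00–13:50.
Uncovered inside 07:40–09:55: 09:20–09:55.

09:20–09:55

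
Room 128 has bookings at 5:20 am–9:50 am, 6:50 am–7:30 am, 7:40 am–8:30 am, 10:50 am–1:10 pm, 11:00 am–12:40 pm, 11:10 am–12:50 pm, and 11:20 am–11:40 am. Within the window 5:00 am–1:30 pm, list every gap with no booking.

5:00 am–5:20 am, 9:50 am–10:50 am, 1:10 pm–1:30 pm

The merged coverage is 5:20 am–9:50 am, 10:50 am–1:10 pm.
Uncovered inside 5:00 am–1:30 pm: 5:00 am–5:20 am, 9:50 am–10:50 am, 1:10 pm–1:30 pm.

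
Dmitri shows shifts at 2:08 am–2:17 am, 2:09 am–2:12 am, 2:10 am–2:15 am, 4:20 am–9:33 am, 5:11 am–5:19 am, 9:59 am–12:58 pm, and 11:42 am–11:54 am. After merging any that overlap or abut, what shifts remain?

2:09 am-2:12 am overlaps/touches 2:08 am-2:17 am → extend to 2:08 am-2:17 am.
2:10 am-2:15 am overlaps/touches 2:08 am-2:17 am → extend to 2:08 am-2:17 am.
4:20 am-9:33 am is disjoint → start new block.
5:11 am-5:19 am overlaps/touches 4:20 am-9:33 am → extend to 4:20 am-9:33 am.
9:59 am-12:58 pm is disjoint → start new block.
11:42 am-11:54 am overlaps/touches 9:59 am-12:58 pm → extend to 9:59 am-12:58 pm.

2:08 am-2:17 am, 4:20 am-9:33 am, 9:59 am-12:58 pm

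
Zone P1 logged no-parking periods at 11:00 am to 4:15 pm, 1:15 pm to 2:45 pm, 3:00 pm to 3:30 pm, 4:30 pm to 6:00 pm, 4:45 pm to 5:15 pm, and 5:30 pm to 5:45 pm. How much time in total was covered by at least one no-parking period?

Merged: 11:00 am–4:15 pm, 4:30 pm–6:00 pm.
Lengths: 5 h 15 min + 1 h 30 min = 6 h 45 min.

6 h 45 min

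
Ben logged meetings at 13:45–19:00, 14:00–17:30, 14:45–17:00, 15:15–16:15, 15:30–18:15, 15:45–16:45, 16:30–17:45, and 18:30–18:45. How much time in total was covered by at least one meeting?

Merged: 13:45–19:00.
Length: 5 h 15 min.

5 h 15 min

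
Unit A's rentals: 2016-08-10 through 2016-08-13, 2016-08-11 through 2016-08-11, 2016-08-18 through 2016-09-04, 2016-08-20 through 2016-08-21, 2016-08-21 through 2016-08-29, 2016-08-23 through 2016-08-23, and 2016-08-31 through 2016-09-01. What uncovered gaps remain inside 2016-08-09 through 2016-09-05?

2016-08-09 through 2016-08-09, 2016-08-14 through 2016-08-17, 2016-09-05 through 2016-09-05

After merging, the occupied span is 2016-08-10 through 2016-08-13, 2016-08-18 through 2016-09-04.
Gaps within 2016-08-09 through 2016-09-05: 2016-08-09 through 2016-08-09, 2016-08-14 through 2016-08-17, 2016-09-05 through 2016-09-05.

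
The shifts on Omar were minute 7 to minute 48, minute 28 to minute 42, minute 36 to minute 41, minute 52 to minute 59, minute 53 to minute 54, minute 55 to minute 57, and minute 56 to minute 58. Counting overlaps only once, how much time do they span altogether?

Merged: minute 7 to minute 48, minute 52 to minute 59.
Lengths: 41 minutes + 7 minutes = 48 minutes.

48 minutes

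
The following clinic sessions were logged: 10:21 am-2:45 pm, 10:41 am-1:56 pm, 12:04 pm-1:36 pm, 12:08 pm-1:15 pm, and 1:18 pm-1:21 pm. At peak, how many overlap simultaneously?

4

At 12:08 pm, 4 of the intervals are simultaneously active.
No point has more.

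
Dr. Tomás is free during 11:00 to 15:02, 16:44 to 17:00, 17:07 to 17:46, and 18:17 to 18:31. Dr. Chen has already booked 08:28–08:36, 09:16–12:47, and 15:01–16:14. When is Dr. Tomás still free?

11:00–15:02 \ B = 12:47–15:01.
16:44–17:00: nothing removed.
17:07–17:46: nothing removed.
18:17–18:31: nothing removed.

12:47–15:01, 16:44–17:00, 17:07–17:46, 18:17–18:31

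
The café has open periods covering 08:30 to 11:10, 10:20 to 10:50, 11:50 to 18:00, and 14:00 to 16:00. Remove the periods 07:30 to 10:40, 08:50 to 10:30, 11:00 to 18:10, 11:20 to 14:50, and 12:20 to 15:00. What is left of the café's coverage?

10:40-11:00

First set merges to 08:30-11:10, 11:50-18:00.
Second set merges to 07:30-10:40, 11:00-18:10.
08:30-11:10 \ B = 10:40-11:00.
11:50-18:00: entirely removed.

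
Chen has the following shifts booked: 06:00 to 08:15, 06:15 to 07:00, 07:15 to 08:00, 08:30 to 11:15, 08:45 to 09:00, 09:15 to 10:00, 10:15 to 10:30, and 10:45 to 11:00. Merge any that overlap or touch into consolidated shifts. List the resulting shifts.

06:15-07:00 overlaps/touches 06:00-08:15 → extend to 06:00-08:15.
07:15-08:00 overlaps/touches 06:00-08:15 → extend to 06:00-08:15.
08:30-11:15 is disjoint → start new block.
08:45-09:00 overlaps/touches 08:30-11:15 → extend to 08:30-11:15.
09:15-10:00 overlaps/touches 08:30-11:15 → extend to 08:30-11:15.
10:15-10:30 overlaps/touches 08:30-11:15 → extend to 08:30-11:15.
10:45-11:00 overlaps/touches 08:30-11:15 → extend to 08:30-11:15.

06:00-08:15, 08:30-11:15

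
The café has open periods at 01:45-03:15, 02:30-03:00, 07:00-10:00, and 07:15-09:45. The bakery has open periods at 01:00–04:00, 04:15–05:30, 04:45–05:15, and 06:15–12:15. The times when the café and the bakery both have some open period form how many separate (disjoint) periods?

First set merges to 01:45–03:15, 07:00–10:00.
Second set merges to 01:00–04:00, 04:15–05:30, 06:15–12:15.
A ∩ B = 01:45–03:15, 07:00–10:00.
That is 2 disjoint pieces.

2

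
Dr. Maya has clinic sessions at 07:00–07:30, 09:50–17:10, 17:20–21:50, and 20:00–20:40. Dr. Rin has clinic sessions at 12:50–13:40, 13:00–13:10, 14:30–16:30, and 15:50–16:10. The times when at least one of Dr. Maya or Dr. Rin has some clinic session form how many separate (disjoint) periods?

3

First set merges to 07:00–07:30, 09:50–17:10, 17:20–21:50.
Second set merges to 12:50–13:40, 14:30–16:30.
A ∪ B = 07:00–07:30, 09:50–17:10, 17:20–21:50.
That is 3 disjoint pieces.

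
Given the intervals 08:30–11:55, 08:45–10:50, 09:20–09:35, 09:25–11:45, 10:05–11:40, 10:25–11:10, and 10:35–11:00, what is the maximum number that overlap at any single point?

6

Walk the sorted start/end points keeping a running depth.
The depth first hits 6 at 10:35.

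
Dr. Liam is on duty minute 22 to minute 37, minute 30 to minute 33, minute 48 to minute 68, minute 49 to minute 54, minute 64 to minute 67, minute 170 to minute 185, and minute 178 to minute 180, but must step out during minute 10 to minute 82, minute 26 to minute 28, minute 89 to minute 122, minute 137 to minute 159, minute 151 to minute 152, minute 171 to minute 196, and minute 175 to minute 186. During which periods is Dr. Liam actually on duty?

Merge the first list: minute 22 to minute 37, minute 48 to minute 68, minute 170 to minute 185.
Merge the second list: minute 10 to minute 82, minute 89 to minute 122, minute 137 to minute 159, minute 171 to minute 196.
minute 22 to minute 37: entirely removed.
minute 48 to minute 68: entirely removed.
minute 170 to minute 185 \ B = minute 170 to minute 171.

minute 170 to minute 171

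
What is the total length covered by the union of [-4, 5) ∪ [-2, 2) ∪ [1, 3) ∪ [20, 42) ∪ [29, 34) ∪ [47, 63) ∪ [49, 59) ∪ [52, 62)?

Merged: [-4, 5), [20, 42), [47, 63).
Lengths: 9 + 22 + 16 = 47.

47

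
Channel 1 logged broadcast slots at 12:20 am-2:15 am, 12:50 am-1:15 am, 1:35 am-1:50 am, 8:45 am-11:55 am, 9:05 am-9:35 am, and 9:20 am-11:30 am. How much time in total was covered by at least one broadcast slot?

Merged: 12:20 am–2:15 am, 8:45 am–11:55 am.
Lengths: 1 h 55 min + 3 h 10 min = 5 h 5 min.

5 h 5 min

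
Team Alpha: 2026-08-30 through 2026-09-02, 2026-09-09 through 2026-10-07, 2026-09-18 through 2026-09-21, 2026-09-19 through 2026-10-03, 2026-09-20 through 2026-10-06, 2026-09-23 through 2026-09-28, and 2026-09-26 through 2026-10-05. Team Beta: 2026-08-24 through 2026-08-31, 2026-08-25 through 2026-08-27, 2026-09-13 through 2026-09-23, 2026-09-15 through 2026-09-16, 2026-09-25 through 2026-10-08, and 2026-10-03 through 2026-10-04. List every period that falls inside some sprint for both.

2026-08-30 through 2026-08-31, 2026-09-13 through 2026-09-23, 2026-09-25 through 2026-10-07

A, merged: 2026-08-30 through 2026-09-02, 2026-09-09 through 2026-10-07.
B, merged: 2026-08-24 through 2026-08-31, 2026-09-13 through 2026-09-23, 2026-09-25 through 2026-10-08.
2026-08-30 through 2026-09-02 meets the second set on 2026-08-30 through 2026-08-31.
2026-09-09 through 2026-10-07 meets the second set on 2026-09-13 through 2026-09-23, 2026-09-25 through 2026-10-07.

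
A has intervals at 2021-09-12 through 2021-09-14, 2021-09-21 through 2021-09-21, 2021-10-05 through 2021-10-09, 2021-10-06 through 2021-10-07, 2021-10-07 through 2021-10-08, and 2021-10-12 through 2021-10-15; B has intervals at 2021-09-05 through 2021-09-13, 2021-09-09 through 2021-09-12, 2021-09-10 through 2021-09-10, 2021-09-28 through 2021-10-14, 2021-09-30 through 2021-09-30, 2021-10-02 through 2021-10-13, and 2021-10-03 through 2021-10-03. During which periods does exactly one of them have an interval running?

A, merged: 2021-09-12 through 2021-09-14, 2021-09-21 through 2021-09-21, 2021-10-05 through 2021-10-09, 2021-10-12 through 2021-10-15.
B, merged: 2021-09-05 through 2021-09-13, 2021-09-28 through 2021-10-14.
A \ B = 2021-09-14 through 2021-09-14, 2021-09-21 through 2021-09-21, 2021-10-15 through 2021-10-15.
B \ A = 2021-09-05 through 2021-09-11, 2021-09-28 through 2021-10-04, 2021-10-10 through 2021-10-11.
Union of the two gives the symmetric difference.

2021-09-05 through 2021-09-11, 2021-09-14 through 2021-09-14, 2021-09-21 through 2021-09-21, 2021-09-28 through 2021-10-04, 2021-10-10 through 2021-10-11, 2021-10-15 through 2021-10-15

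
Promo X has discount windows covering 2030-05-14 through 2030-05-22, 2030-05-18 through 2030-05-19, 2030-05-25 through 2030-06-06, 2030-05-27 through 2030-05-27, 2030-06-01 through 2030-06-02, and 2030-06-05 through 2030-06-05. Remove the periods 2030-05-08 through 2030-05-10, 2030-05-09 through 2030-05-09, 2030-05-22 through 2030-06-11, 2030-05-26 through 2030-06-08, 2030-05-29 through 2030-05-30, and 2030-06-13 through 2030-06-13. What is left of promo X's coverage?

Merge the first list: 2030-05-14 through 2030-05-22, 2030-05-25 through 2030-06-06.
Merge the second list: 2030-05-08 through 2030-05-10, 2030-05-22 through 2030-06-11, 2030-06-13 through 2030-06-13.
2030-05-14 through 2030-05-22 with B removed leaves 2030-05-14 through 2030-05-21.
2030-05-25 through 2030-06-06 lies entirely inside B → drops out.

2030-05-14 through 2030-05-21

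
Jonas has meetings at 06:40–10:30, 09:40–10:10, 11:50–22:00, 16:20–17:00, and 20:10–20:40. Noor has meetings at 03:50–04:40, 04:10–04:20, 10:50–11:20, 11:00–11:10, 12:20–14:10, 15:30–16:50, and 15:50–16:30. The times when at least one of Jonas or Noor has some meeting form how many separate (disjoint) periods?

First set merges to 06:40-10:30, 11:50-22:00.
Second set merges to 03:50-04:40, 10:50-11:20, 12:20-14:10, 15:30-16:50.
A ∪ B = 03:50-04:40, 06:40-10:30, 10:50-11:20, 11:50-22:00.
That is 4 disjoint pieces.

4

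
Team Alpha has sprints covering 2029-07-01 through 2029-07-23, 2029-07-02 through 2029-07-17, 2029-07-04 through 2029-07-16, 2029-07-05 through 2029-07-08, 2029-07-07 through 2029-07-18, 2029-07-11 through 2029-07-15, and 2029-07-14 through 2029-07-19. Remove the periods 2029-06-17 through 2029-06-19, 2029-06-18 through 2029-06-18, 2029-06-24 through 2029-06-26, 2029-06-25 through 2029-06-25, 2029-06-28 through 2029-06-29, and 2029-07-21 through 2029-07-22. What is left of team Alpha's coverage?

A, merged: 2029-07-01 through 2029-07-23.
B, merged: 2029-06-17 through 2029-06-19, 2029-06-24 through 2029-06-26, 2029-06-28 through 2029-06-29, 2029-07-21 through 2029-07-22.
2029-07-01 through 2029-07-23 with B removed leaves 2029-07-01 through 2029-07-20, 2029-07-23 through 2029-07-23.

2029-07-01 through 2029-07-20, 2029-07-23 through 2029-07-23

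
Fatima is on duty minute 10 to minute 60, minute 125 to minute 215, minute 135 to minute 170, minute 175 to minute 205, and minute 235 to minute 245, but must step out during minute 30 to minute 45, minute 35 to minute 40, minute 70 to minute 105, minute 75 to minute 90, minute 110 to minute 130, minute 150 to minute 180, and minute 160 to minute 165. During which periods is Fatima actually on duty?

minute 10 to minute 30, minute 45 to minute 60, minute 130 to minute 150, minute 180 to minute 215, minute 235 to minute 245

Merge the first list: minute 10 to minute 60, minute 125 to minute 215, minute 235 to minute 245.
Merge the second list: minute 30 to minute 45, minute 70 to minute 105, minute 110 to minute 130, minute 150 to minute 180.
minute 10 to minute 60 minus B → minute 10 to minute 30, minute 45 to minute 60.
minute 125 to minute 215 minus B → minute 130 to minute 150, minute 180 to minute 215.
minute 235 to minute 245: no B overlap → unchanged.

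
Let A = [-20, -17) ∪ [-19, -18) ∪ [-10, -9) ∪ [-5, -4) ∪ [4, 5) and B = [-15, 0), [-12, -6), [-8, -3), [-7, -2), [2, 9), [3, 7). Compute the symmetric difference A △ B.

First set merges to [-20, -17), [-10, -9), [-5, -4), [4, 5).
Second set merges to [-15, 0), [2, 9).
Only in the first: [-20, -17).
Only in the second: [-15, -10), [-9, -5), [-4, 0), [2, 4), [5, 9).
Together these are the periods covered by exactly one.

[-20, -17) ∪ [-15, -10) ∪ [-9, -5) ∪ [-4, 0) ∪ [2, 4) ∪ [5, 9)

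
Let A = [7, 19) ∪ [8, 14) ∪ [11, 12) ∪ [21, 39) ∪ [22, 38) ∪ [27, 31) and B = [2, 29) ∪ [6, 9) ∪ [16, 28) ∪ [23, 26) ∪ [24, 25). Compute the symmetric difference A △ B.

First set merges to [7, 19), [21, 39).
Second set merges to [2, 29).
A \ B = [29, 39).
B \ A = [2, 7), [19, 21).
Union of the two gives the symmetric difference.

[2, 7) ∪ [19, 21) ∪ [29, 39)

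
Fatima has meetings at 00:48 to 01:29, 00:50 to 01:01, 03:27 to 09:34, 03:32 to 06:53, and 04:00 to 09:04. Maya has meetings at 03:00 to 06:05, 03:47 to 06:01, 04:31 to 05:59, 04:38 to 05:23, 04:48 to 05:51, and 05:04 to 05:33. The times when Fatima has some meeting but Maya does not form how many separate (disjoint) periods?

2

First set merges to 00:48-01:29, 03:27-09:34.
Second set merges to 03:00-06:05.
A \ B = 00:48-01:29, 06:05-09:34.
That is 2 disjoint pieces.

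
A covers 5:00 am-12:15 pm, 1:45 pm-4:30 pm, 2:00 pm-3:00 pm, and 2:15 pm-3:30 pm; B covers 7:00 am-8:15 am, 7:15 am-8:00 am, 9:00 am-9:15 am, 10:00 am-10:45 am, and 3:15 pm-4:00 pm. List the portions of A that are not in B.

Merge the first list: 5:00 am-12:15 pm, 1:45 pm-4:30 pm.
Merge the second list: 7:00 am-8:15 am, 9:00 am-9:15 am, 10:00 am-10:45 am, 3:15 pm-4:00 pm.
5:00 am-12:15 pm \ B = 5:00 am-7:00 am, 8:15 am-9:00 am, 9:15 am-10:00 am, 10:45 am-12:15 pm.
1:45 pm-4:30 pm \ B = 1:45 pm-3:15 pm, 4:00 pm-4:30 pm.

5:00 am-7:00 am, 8:15 am-9:00 am, 9:15 am-10:00 am, 10:45 am-12:15 pm, 1:45 pm-3:15 pm, 4:00 pm-4:30 pm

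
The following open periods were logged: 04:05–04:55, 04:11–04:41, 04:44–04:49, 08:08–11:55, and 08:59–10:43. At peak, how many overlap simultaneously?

Sweep endpoints in order; track running count of active intervals.
Peak of 2 reached at 04:11.

2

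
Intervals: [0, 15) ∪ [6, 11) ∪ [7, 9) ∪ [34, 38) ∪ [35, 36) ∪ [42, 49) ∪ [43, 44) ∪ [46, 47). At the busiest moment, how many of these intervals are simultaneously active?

At 7, 3 of the intervals are simultaneously active.
No point has more.

3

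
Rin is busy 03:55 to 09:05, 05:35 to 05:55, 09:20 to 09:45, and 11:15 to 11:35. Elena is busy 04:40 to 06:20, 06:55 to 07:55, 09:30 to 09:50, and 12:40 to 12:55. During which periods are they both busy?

First set merges to 03:55–09:05, 09:20–09:45, 11:15–11:35.
03:55–09:05 overlaps B on 04:40–06:20, 06:55–07:55.
09:20–09:45 overlaps B on 09:30–09:45.
11:15–11:35 falls entirely outside B.

04:40–06:20, 06:55–07:55, 09:30–09:45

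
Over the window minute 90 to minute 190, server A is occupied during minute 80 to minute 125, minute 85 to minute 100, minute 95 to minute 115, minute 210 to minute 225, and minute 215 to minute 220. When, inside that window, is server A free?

minute 125 to minute 190

The merged coverage is minute 80 to minute 125, minute 210 to minute 225.
Complement within minute 90 to minute 190: minute 125 to minute 190.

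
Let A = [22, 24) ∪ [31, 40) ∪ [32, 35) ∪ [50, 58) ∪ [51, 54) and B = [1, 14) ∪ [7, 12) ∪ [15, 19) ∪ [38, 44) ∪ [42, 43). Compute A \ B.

First set merges to [22, 24), [31, 40), [50, 58).
Second set merges to [1, 14), [15, 19), [38, 44).
[22, 24): nothing removed.
[31, 40) \ B = [31, 38).
[50, 58): nothing removed.

[22, 24) ∪ [31, 38) ∪ [50, 58)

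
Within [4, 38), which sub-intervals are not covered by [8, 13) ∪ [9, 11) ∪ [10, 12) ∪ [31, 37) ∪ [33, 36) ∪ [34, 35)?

The merged coverage is [8, 13), [31, 37).
Gaps within [4, 38): [4, 8), [13, 31), [37, 38).

[4, 8) ∪ [13, 31) ∪ [37, 38)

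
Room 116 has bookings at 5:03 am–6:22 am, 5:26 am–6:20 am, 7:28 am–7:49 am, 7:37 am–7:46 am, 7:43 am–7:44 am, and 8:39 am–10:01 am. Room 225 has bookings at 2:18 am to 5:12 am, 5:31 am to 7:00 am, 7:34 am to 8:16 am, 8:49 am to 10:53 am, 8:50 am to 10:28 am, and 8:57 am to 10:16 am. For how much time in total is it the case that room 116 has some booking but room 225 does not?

First set merges to 5:03 am–6:22 am, 7:28 am–7:49 am, 8:39 am–10:01 am.
Second set merges to 2:18 am–5:12 am, 5:31 am–7:00 am, 7:34 am–8:16 am, 8:49 am–10:53 am.
A \ B = 5:12 am–5:31 am, 7:28 am–7:34 am, 8:39 am–8:49 am.
Total: 19 min + 6 min + 10 min = 35 min.

35 min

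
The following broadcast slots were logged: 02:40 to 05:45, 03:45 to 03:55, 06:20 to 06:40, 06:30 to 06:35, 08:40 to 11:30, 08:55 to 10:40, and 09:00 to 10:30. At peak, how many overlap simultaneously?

Walk the sorted start/end points keeping a running depth.
The depth first hits 3 at 09:00.

3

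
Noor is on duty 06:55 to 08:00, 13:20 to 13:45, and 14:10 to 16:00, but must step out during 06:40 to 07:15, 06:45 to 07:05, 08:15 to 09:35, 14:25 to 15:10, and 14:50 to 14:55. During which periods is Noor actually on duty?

Merge the second list: 06:40–07:15, 08:15–09:35, 14:25–15:10.
06:55–08:00 with B removed leaves 07:15–08:00.
13:20–13:45 is untouched.
14:10–16:00 with B removed leaves 14:10–14:25, 15:10–16:00.

07:15–08:00, 13:20–13:45, 14:10–14:25, 15:10–16:00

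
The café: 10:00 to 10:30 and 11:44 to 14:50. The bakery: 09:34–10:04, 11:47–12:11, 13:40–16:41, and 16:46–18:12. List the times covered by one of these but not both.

Only in the first: 10:04–10:30, 11:44–11:47, 12:11–13:40.
Only in the second: 09:34–10:00, 14:50–16:41, 16:46–18:12.
Together these are the periods covered by exactly one.

09:34–10:00, 10:04–10:30, 11:44–11:47, 12:11–13:40, 14:50–16:41, 16:46–18:12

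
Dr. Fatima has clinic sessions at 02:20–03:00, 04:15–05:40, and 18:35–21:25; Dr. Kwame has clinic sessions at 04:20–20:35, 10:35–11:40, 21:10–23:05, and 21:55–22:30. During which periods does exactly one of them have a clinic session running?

B, merged: 04:20–20:35, 21:10–23:05.
A but not B: 02:20–03:00, 04:15–04:20, 20:35–21:10.
B but not A: 05:40–18:35, 21:25–23:05.
Combining gives A △ B.

02:20–03:00, 04:15–04:20, 05:40–18:35, 20:35–21:10, 21:25–23:05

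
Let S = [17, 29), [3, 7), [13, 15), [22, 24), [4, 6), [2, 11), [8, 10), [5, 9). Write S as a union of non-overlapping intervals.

Sort by start: [2, 11), [3, 7), [4, 6), [5, 9), [8, 10), [13, 15), [17, 29), [22, 24).
[3, 7) overlaps/touches [2, 11) → extend to [2, 11).
[4, 6) overlaps/touches [2, 11) → extend to [2, 11).
[5, 9) overlaps/touches [2, 11) → extend to [2, 11).
[8, 10) overlaps/touches [2, 11) → extend to [2, 11).
[13, 15) is disjoint → start new block.
[17, 29) is disjoint → start new block.
[22, 24) overlaps/touches [17, 29) → extend to [17, 29).

[2, 11) ∪ [13, 15) ∪ [17, 29)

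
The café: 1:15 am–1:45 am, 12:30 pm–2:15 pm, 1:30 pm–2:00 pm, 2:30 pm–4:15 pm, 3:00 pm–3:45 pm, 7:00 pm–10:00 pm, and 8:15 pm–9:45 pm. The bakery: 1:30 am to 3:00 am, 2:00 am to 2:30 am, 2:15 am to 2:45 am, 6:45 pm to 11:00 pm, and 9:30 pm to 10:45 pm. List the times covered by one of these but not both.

A, merged: 1:15 am-1:45 am, 12:30 pm-2:15 pm, 2:30 pm-4:15 pm, 7:00 pm-10:00 pm.
B, merged: 1:30 am-3:00 am, 6:45 pm-11:00 pm.
A but not B: 1:15 am-1:30 am, 12:30 pm-2:15 pm, 2:30 pm-4:15 pm.
B but not A: 1:45 am-3:00 am, 6:45 pm-7:00 pm, 10:00 pm-11:00 pm.
Combining gives A △ B.

1:15 am-1:30 am, 1:45 am-3:00 am, 12:30 pm-2:15 pm, 2:30 pm-4:15 pm, 6:45 pm-7:00 pm, 10:00 pm-11:00 pm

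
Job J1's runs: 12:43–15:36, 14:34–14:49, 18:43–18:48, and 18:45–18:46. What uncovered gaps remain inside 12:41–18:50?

After merging, the occupied span is 12:43-15:36, 18:43-18:48.
Complement within 12:41-18:50: 12:41-12:43, 15:36-18:43, 18:48-18:50.

12:41-12:43, 15:36-18:43, 18:48-18:50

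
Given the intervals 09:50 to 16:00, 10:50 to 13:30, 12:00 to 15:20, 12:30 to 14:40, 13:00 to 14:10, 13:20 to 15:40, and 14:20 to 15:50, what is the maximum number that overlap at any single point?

Walk the sorted start/end points keeping a running depth.
The depth first hits 6 at 13:20.

6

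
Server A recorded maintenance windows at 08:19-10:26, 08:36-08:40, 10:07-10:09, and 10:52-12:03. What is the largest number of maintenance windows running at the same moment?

2

Walk the sorted start/end points keeping a running depth.
The depth first hits 2 at 08:36.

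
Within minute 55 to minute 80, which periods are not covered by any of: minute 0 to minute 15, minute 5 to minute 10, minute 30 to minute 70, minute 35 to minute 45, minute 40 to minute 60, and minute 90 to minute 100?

Covered (merged): minute 0 to minute 15, minute 30 to minute 70, minute 90 to minute 100.
Uncovered inside minute 55 to minute 80: minute 70 to minute 80.

minute 70 to minute 80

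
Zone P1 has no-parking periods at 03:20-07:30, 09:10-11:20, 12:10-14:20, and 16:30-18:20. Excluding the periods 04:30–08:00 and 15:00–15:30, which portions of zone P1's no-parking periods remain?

03:20–04:30, 09:10–11:20, 12:10–14:20, 16:30–18:20

03:20–07:30 minus B → 03:20–04:30.
09:10–11:20: no B overlap → unchanged.
12:10–14:20: no B overlap → unchanged.
16:30–18:20: no B overlap → unchanged.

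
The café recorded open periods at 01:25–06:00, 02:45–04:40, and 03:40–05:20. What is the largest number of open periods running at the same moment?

3

At 03:40, 3 of the intervals are simultaneously active.
No point has more.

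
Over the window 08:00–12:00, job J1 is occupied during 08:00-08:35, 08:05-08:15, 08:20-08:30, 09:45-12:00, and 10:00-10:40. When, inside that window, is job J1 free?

The merged coverage is 08:00-08:35, 09:45-12:00.
Complement within 08:00-12:00: 08:35-09:45.

08:35-09:45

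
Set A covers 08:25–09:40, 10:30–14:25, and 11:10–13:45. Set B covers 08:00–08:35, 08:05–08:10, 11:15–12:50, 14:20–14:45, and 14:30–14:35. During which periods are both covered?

08:25-08:35, 11:15-12:50, 14:20-14:25

A, merged: 08:25-09:40, 10:30-14:25.
B, merged: 08:00-08:35, 11:15-12:50, 14:20-14:45.
08:25-09:40 ∩ B → 08:25-08:35.
10:30-14:25 ∩ B → 11:15-12:50, 14:20-14:25.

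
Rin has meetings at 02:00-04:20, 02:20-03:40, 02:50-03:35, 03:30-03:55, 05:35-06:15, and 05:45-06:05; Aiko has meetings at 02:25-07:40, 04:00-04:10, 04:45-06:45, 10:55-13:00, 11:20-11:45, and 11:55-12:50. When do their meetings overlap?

02:25-04:20, 05:35-06:15

A, merged: 02:00-04:20, 05:35-06:15.
B, merged: 02:25-07:40, 10:55-13:00.
02:00-04:20 ∩ B → 02:25-04:20.
05:35-06:15 ∩ B → 05:35-06:15.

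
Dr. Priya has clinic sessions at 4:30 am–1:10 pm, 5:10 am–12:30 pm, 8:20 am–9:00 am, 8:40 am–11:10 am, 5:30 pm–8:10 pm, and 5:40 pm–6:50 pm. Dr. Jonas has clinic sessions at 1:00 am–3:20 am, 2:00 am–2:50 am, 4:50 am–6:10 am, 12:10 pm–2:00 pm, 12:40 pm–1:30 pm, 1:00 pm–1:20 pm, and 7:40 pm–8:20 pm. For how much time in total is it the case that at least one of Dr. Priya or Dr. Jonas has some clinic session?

Merge the first list: 4:30 am-1:10 pm, 5:30 pm-8:10 pm.
Merge the second list: 1:00 am-3:20 am, 4:50 am-6:10 am, 12:10 pm-2:00 pm, 7:40 pm-8:20 pm.
A ∪ B = 1:00 am-3:20 am, 4:30 am-2:00 pm, 5:30 pm-8:20 pm.
Total: 2 h 20 min + 9 h 30 min + 2 h 50 min = 14 h 40 min.

14 h 40 min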